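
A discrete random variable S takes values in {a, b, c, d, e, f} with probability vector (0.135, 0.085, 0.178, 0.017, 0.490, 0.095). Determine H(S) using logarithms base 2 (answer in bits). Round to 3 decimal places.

2.062 bits

H(S) = −Σ p·log₂ p.
  −(0.135)·log₂(0.135) = 0.3900
  −(0.085)·log₂(0.085) = 0.3023
  −(0.178)·log₂(0.178) = 0.4432
  −(0.017)·log₂(0.017) = 0.0999
  −(0.490)·log₂(0.490) = 0.5043
  −(0.095)·log₂(0.095) = 0.3226
Sum: 0.3900 + 0.3023 + 0.4432 + 0.0999 + 0.5043 + 0.3226 = 2.062 bits.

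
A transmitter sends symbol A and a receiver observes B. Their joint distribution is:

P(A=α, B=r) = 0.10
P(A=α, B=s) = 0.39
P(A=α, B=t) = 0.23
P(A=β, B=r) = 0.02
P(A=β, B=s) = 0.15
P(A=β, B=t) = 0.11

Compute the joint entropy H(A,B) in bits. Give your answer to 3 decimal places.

H(A,B) = −Σ p(x,y)·log₂ p(x,y) over all 6 cells.
  cell (α,r): −0.10·log₂0.10 = 0.3322
  cell (α,s): −0.39·log₂0.39 = 0.5298
  cell (α,t): −0.23·log₂0.23 = 0.4877
  cell (β,r): −0.02·log₂0.02 = 0.1129
  cell (β,s): −0.15·log₂0.15 = 0.4105
  cell (β,t): −0.11·log₂0.11 = 0.3503
Sum = 2.223 bits.

2.223 bits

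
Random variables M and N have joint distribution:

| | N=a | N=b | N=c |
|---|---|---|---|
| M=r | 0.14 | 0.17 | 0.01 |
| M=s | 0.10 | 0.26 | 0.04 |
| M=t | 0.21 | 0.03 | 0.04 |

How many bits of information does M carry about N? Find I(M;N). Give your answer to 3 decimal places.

Marginals: p(M) = (0.3200, 0.4000, 0.2800), p(N) = (0.4500, 0.4600, 0.0900).
I(M;N) = H(M) + H(N) − H(M,N).
H(M) = 1.5690, H(N) = 1.3464, H(M,N) = 2.7317.
I(M;N) = 1.5690 + 1.3464 − 2.7317 = 0.184 bits.

0.184 bits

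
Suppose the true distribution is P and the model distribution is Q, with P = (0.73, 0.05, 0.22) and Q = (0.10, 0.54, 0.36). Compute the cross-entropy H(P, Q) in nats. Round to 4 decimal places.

1.9365 nats

H(P,Q) = −Σ p·ln q.
  −0.73·ln(0.10) = 1.68089
  −0.05·ln(0.54) = 0.03081
  −0.22·ln(0.36) = 0.22476
H(P,Q) = 1.9365 nats.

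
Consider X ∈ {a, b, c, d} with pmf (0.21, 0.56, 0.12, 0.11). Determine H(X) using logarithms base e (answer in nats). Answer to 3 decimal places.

1.150 nats

H(X) = −Σ p·ln p.
  −(0.21)·ln(0.21) = 0.3277
  −(0.56)·ln(0.56) = 0.3247
  −(0.12)·ln(0.12) = 0.2544
  −(0.11)·ln(0.11) = 0.2428
Sum: 0.3277 + 0.3247 + 0.2544 + 0.2428 = 1.150 nats.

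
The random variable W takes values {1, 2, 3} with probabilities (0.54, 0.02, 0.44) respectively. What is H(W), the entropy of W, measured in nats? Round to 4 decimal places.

0.7722 nats

H(W) = −Σ p·ln p.
  −(0.54)·ln(0.54) = 0.33274
  −(0.02)·ln(0.02) = 0.07824
  −(0.44)·ln(0.44) = 0.36123
Sum: 0.33274 + 0.07824 + 0.36123 = 0.7722 nats.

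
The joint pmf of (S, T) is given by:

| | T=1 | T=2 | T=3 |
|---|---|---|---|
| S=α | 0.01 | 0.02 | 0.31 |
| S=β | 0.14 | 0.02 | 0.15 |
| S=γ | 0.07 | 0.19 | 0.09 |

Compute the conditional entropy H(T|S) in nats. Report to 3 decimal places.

0.747 nats

Marginals: p(S) = (0.3400, 0.3100, 0.3500), p(T) = (0.2200, 0.2300, 0.5500).
H(T|S) = Σ p(S) · H(T|S=·).
  S=α: p=0.3400, H(T|S=α) = 0.3546
  S=β: p=0.3100, H(T|S=β) = 0.8871
  S=γ: p=0.3500, H(T|S=γ) = 1.0028
Weighted sum = 0.747 nats.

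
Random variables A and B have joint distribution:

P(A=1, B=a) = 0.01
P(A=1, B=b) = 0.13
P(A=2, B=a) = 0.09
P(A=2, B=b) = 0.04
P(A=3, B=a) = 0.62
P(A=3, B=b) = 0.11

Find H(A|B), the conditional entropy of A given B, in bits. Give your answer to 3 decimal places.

0.870 bits

Chain rule: H(A|B) = H(A,B) − H(B).
Marginals: p(A) = (0.1400, 0.1300, 0.7300), p(B) = (0.7200, 0.2800).
H(A,B) = 1.7254 bits; H(B) = 0.8555 bits.
H(A|B) = 1.7254 − 0.8555 = 0.870 bits.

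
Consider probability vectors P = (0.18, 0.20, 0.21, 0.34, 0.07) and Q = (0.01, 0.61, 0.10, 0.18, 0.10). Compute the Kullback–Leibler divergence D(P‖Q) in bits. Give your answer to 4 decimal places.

D(P‖Q) = Σ p·log₂(p/q).
  0.18·log₂(0.18/0.01) = 0.75059
  0.20·log₂(0.20/0.61) = -0.32176
  0.21·log₂(0.21/0.10) = 0.22478
  0.34·log₂(0.34/0.18) = 0.31196
  0.07·log₂(0.07/0.10) = -0.03602
D(P‖Q) = 0.9295 bits.

0.9295 bits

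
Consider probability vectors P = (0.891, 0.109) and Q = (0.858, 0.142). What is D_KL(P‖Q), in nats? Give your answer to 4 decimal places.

0.0048 nats

D(P‖Q) = Σ p·ln(p/q).
  0.891·ln(0.891/0.858) = 0.03363
  0.109·ln(0.109/0.142) = -0.02883
D(P‖Q) = 0.0048 nats.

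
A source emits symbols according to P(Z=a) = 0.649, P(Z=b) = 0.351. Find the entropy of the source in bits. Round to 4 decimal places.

H(Z) = −Σ p·log₂ p.
  −(0.649)·log₂(0.649) = 0.40479
  −(0.351)·log₂(0.351) = 0.53017
Sum: 0.40479 + 0.53017 = 0.9350 bits.

0.9350 bits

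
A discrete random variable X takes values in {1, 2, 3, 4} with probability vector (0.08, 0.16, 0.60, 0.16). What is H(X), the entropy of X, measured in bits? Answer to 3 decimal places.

H(X) = −Σ p·log₂ p.
  −(0.08)·log₂(0.08) = 0.2915
  −(0.16)·log₂(0.16) = 0.4230
  −(0.60)·log₂(0.60) = 0.4422
  −(0.16)·log₂(0.16) = 0.4230
Sum: 0.2915 + 0.4230 + 0.4422 + 0.4230 = 1.580 bits.

1.580 bits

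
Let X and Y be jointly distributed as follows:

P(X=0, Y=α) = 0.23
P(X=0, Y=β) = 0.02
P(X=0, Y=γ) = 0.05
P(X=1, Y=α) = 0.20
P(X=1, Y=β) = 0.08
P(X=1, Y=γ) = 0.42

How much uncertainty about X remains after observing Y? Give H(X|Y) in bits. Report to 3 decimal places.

0.730 bits

Marginals: p(X) = (0.3000, 0.7000), p(Y) = (0.4300, 0.1000, 0.4700).
H(X|Y) = Σ p(Y) · H(X|Y=·).
  Y=α: p=0.4300, H(X|Y=α) = 0.9965
  Y=β: p=0.1000, H(X|Y=β) = 0.7219
  Y=γ: p=0.4700, H(X|Y=γ) = 0.4889
Weighted sum = 0.730 bits.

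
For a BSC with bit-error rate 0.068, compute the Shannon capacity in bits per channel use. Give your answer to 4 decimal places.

0.6416 bits

Binary symmetric channel: C = 1 − h₂(ε) where h₂ is the binary entropy function.
h₂(0.068) = −0.068·log₂0.068 − 0.932·log₂0.932 = 0.3584.
C = 1 − 0.3584 = 0.6416 bits per channel use.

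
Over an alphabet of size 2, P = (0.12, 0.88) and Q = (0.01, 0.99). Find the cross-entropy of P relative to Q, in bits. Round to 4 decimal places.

H(P,Q) = −Σ p·log₂ q.
  −0.12·log₂(0.01) = 0.79726
  −0.88·log₂(0.99) = 0.01276
H(P,Q) = 0.8100 bits.

0.8100 bits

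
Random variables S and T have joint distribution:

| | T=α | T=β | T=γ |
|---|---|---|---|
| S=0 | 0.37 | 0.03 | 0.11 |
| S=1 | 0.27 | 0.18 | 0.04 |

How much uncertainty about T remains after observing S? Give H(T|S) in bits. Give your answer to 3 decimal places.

Chain rule: H(T|S) = H(S,T) − H(S).
Marginals: p(S) = (0.5100, 0.4900), p(T) = (0.6400, 0.2100, 0.1500).
H(S,T) = 2.1739 bits; H(S) = 0.9997 bits.
H(T|S) = 2.1739 − 0.9997 = 1.174 bits.

1.174 bits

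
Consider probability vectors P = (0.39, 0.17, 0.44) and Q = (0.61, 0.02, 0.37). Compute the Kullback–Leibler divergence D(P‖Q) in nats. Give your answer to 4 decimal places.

0.2656 nats

D(P‖Q) = Σ p·ln(p/q).
  0.39·ln(0.39/0.61) = -0.17445
  0.17·ln(0.17/0.02) = 0.36381
  0.44·ln(0.44/0.37) = 0.07624
D(P‖Q) = 0.2656 nats.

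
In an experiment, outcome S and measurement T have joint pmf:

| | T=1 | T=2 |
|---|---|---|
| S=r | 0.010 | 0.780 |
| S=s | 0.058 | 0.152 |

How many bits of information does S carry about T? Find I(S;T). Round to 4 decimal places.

0.1025 bits

Marginals: p(S) = (0.7900, 0.2100), p(T) = (0.0680, 0.9320).
I(S;T) = H(S) + H(T) − H(S,T).
H(S) = 0.7415, H(T) = 0.3584, H(S,T) = 0.9974.
I(S;T) = 0.7415 + 0.3584 − 0.9974 = 0.1025 bits.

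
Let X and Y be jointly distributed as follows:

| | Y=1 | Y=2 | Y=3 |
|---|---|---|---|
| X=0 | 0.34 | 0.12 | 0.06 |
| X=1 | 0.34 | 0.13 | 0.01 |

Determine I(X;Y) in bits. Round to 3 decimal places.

0.028 bits

Marginals: p(X) = (0.5200, 0.4800), p(Y) = (0.6800, 0.2500, 0.0700).
I(X;Y) = Σ p(x,y)·log₂[p(x,y)/(p(x)p(y))].
  (0,1): 0.34·log₂(0.9615) = -0.0192
  (0,2): 0.12·log₂(0.9231) = -0.0139
  (0,3): 0.06·log₂(1.6484) = 0.0433
  (1,1): 0.34·log₂(1.0417) = 0.0200
  (1,2): 0.13·log₂(1.0833) = 0.0150
  (1,3): 0.01·log₂(0.2976) = -0.0175
Sum = 0.028 bits.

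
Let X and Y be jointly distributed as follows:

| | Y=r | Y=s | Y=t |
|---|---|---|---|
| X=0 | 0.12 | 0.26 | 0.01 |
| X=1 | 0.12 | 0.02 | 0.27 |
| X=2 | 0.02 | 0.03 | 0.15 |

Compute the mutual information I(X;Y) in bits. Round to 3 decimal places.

Marginals: p(X) = (0.3900, 0.4100, 0.2000), p(Y) = (0.2600, 0.3100, 0.4300).
I(X;Y) = H(X) + H(Y) − H(X,Y).
H(X) = 1.5216, H(Y) = 1.5526, H(X,Y) = 2.6039.
I(X;Y) = 1.5216 + 1.5526 − 2.6039 = 0.470 bits.

0.470 bits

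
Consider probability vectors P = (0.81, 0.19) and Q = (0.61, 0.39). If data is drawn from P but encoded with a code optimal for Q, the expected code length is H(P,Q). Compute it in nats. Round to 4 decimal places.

H(P,Q) = −Σ p·ln q.
  −0.81·ln(0.61) = 0.40038
  −0.19·ln(0.39) = 0.17891
H(P,Q) = 0.5793 nats.

0.5793 nats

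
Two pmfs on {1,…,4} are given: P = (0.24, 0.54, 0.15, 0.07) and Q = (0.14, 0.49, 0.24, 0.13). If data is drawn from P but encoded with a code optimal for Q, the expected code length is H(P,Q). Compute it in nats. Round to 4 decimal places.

H(P,Q) = −Σ p·ln q.
  −0.24·ln(0.14) = 0.47187
  −0.54·ln(0.49) = 0.38521
  −0.15·ln(0.24) = 0.21407
  −0.07·ln(0.13) = 0.14282
H(P,Q) = 1.2140 nats.

1.2140 nats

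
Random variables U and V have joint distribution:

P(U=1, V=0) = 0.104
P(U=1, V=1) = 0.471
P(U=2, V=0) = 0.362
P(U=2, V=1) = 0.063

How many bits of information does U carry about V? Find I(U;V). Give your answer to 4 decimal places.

Marginals: p(U) = (0.5750, 0.4250), p(V) = (0.4660, 0.5340).
I(U;V) = Σ p(x,y)·log₂[p(x,y)/(p(x)p(y))].
  (1,0): 0.104·log₂(0.3881) = -0.14200
  (1,1): 0.471·log₂(1.5340) = 0.29073
  (2,0): 0.362·log₂(1.8278) = 0.31499
  (2,1): 0.063·log₂(0.2776) = -0.11648
Sum = 0.3472 bits.

0.3472 bits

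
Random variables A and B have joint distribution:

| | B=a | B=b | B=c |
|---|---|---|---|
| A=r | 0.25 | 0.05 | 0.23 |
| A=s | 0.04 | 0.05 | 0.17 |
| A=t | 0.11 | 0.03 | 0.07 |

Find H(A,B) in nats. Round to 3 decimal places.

1.948 nats

H(A,B) = −Σ p(x,y)·ln p(x,y) over all 9 cells.
  cell (r,a): −0.25·ln0.25 = 0.3466
  cell (r,b): −0.05·ln0.05 = 0.1498
  cell (r,c): −0.23·ln0.23 = 0.3380
  cell (s,a): −0.04·ln0.04 = 0.1288
  cell (s,b): −0.05·ln0.05 = 0.1498
  cell (s,c): −0.17·ln0.17 = 0.3012
  cell (t,a): −0.11·ln0.11 = 0.2428
  cell (t,b): −0.03·ln0.03 = 0.1052
  cell (t,c): −0.07·ln0.07 = 0.1861
Sum = 1.948 nats.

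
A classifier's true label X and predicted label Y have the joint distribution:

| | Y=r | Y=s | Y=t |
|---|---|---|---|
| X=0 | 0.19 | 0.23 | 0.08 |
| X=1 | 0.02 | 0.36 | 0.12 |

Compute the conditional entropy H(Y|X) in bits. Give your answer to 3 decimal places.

1.245 bits

Chain rule: H(Y|X) = H(X,Y) − H(X).
Marginals: p(X) = (0.5000, 0.5000), p(Y) = (0.2100, 0.5900, 0.2000).
H(X,Y) = 2.2450 bits; H(X) = 1.0000 bits.
H(Y|X) = 2.2450 − 1.0000 = 1.245 bits.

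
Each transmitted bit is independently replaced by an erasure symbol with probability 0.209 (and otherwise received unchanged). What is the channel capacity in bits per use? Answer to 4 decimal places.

0.7910 bits

Binary erasure channel: capacity C = 1 − ε.
C = 1 − 0.209 = 0.7910 bits per channel use.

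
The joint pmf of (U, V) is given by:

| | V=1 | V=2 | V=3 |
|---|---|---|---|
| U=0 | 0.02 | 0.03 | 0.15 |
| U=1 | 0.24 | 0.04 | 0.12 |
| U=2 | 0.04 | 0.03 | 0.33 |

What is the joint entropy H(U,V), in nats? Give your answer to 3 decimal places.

1.794 nats

H(U,V) = −Σ p(x,y)·ln p(x,y) over all 9 cells.
  cell (0,1): −0.02·ln0.02 = 0.0782
  cell (0,2): −0.03·ln0.03 = 0.1052
  cell (0,3): −0.15·ln0.15 = 0.2846
  cell (1,1): −0.24·ln0.24 = 0.3425
  cell (1,2): −0.04·ln0.04 = 0.1288
  cell (1,3): −0.12·ln0.12 = 0.2544
  cell (2,1): −0.04·ln0.04 = 0.1288
  cell (2,2): −0.03·ln0.03 = 0.1052
  cell (2,3): −0.33·ln0.33 = 0.3659
Sum = 1.794 nats.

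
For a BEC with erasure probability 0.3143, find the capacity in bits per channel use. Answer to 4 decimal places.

Binary erasure channel: capacity C = 1 − ε.
C = 1 − 0.3143 = 0.6857 bits per channel use.

0.6857 bits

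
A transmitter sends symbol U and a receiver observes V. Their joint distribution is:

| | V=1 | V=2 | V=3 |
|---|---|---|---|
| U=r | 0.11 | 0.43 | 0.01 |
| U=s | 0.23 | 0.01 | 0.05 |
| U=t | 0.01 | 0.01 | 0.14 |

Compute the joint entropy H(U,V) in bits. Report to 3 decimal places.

H(U,V) = −Σ p(x,y)·log₂ p(x,y) over all 9 cells.
  cell (r,1): −0.11·log₂0.11 = 0.3503
  cell (r,2): −0.43·log₂0.43 = 0.5236
  cell (r,3): −0.01·log₂0.01 = 0.0664
  cell (s,1): −0.23·log₂0.23 = 0.4877
  cell (s,2): −0.01·log₂0.01 = 0.0664
  cell (s,3): −0.05·log₂0.05 = 0.2161
  cell (t,1): −0.01·log₂0.01 = 0.0664
  cell (t,2): −0.01·log₂0.01 = 0.0664
  cell (t,3): −0.14·log₂0.14 = 0.3971
Sum = 2.240 bits.

2.240 bits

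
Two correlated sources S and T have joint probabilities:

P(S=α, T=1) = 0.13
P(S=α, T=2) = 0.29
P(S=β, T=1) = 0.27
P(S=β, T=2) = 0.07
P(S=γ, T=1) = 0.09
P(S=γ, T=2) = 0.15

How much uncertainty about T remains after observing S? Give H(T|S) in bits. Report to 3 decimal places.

0.853 bits

Marginals: p(S) = (0.4200, 0.3400, 0.2400), p(T) = (0.4900, 0.5100).
H(T|S) = Σ p(S) · H(T|S=·).
  S=α: p=0.4200, H(T|S=α) = 0.8926
  S=β: p=0.3400, H(T|S=β) = 0.7335
  S=γ: p=0.2400, H(T|S=γ) = 0.9544
Weighted sum = 0.853 bits.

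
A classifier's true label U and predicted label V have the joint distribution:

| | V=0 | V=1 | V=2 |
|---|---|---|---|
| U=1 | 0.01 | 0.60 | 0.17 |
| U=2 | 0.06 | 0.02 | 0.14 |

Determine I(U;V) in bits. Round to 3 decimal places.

Marginals: p(U) = (0.7800, 0.2200), p(V) = (0.0700, 0.6200, 0.3100).
I(U;V) = Σ p(x,y)·log₂[p(x,y)/(p(x)p(y))].
  (1,0): 0.01·log₂(0.1832) = -0.0245
  (1,1): 0.60·log₂(1.2407) = 0.1867
  (1,2): 0.17·log₂(0.7031) = -0.0864
  (2,0): 0.06·log₂(3.8961) = 0.1177
  (2,1): 0.02·log₂(0.1466) = -0.0554
  (2,2): 0.14·log₂(2.0528) = 0.1453
Sum = 0.283 bits.

0.283 bits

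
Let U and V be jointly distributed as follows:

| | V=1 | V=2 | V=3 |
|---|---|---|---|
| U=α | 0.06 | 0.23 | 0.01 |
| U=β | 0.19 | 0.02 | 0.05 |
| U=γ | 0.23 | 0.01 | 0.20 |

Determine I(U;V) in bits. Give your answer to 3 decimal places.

Marginals: p(U) = (0.3000, 0.2600, 0.4400), p(V) = (0.4800, 0.2600, 0.2600).
I(U;V) = Σ p(x,y)·log₂[p(x,y)/(p(x)p(y))].
  (α,1): 0.06·log₂(0.4167) = -0.0758
  (α,2): 0.23·log₂(2.9487) = 0.3588
  (α,3): 0.01·log₂(0.1282) = -0.0296
  (β,1): 0.19·log₂(1.5224) = 0.1152
  (β,2): 0.02·log₂(0.2959) = -0.0351
  (β,3): 0.05·log₂(0.7396) = -0.0218
  (γ,1): 0.23·log₂(1.0890) = 0.0283
  (γ,2): 0.01·log₂(0.0874) = -0.0352
  (γ,3): 0.20·log₂(1.7483) = 0.1612
Sum = 0.466 bits.

0.466 bits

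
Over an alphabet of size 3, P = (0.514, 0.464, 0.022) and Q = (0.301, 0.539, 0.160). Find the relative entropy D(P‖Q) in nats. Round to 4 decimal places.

D(P‖Q) = Σ p·ln(p/q).
  0.514·ln(0.514/0.301) = 0.27505
  0.464·ln(0.464/0.539) = -0.06952
  0.022·ln(0.022/0.160) = -0.04365
D(P‖Q) = 0.1619 nats.

0.1619 nats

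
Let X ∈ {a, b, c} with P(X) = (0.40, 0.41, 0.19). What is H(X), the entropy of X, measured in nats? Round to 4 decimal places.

1.0476 nats

H(X) = −Σ p·ln p.
  −(0.40)·ln(0.40) = 0.36652
  −(0.41)·ln(0.41) = 0.36556
  −(0.19)·ln(0.19) = 0.31554
Sum: 0.36652 + 0.36556 + 0.31554 = 1.0476 nats.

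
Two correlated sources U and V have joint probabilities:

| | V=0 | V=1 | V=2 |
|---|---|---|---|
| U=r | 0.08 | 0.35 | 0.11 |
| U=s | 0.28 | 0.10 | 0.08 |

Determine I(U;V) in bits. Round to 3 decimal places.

Marginals: p(U) = (0.5400, 0.4600), p(V) = (0.3600, 0.4500, 0.1900).
I(U;V) = H(U) + H(V) − H(U,V).
H(U) = 0.9954, H(V) = 1.5042, H(U,V) = 2.3098.
I(U;V) = 0.9954 + 1.5042 − 2.3098 = 0.190 bits.

0.190 bits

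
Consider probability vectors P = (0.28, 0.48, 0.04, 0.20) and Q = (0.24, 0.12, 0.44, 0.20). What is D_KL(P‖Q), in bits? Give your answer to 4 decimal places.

0.8839 bits

D(P‖Q) = Σ p·log₂(p/q).
  0.28·log₂(0.28/0.24) = 0.06227
  0.48·log₂(0.48/0.12) = 0.96000
  0.04·log₂(0.04/0.44) = -0.13838
  0.20·log₂(0.20/0.20) = 0.00000
D(P‖Q) = 0.8839 bits.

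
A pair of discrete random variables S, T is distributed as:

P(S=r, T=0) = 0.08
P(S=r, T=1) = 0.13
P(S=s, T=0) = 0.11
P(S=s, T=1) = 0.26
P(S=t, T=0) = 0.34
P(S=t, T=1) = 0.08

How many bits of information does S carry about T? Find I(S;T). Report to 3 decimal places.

Marginals: p(S) = (0.2100, 0.3700, 0.4200), p(T) = (0.5300, 0.4700).
I(S;T) = H(S) + H(T) − H(S,T).
H(S) = 1.5292, H(T) = 0.9974, H(S,T) = 2.3504.
I(S;T) = 1.5292 + 0.9974 − 2.3504 = 0.176 bits.

0.176 bits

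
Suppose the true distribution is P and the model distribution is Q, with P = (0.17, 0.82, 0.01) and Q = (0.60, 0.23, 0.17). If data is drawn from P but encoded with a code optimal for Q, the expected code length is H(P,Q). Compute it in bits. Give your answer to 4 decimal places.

H(P,Q) = −Σ p·log₂ q.
  −0.17·log₂(0.60) = 0.12528
  −0.82·log₂(0.23) = 1.73864
  −0.01·log₂(0.17) = 0.02556
H(P,Q) = 1.8895 bits.

1.8895 bits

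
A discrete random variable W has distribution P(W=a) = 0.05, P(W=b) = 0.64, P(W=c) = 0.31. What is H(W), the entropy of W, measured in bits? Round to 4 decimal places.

1.1520 bits

H(W) = −Σ p·log₂ p.
  −(0.05)·log₂(0.05) = 0.21610
  −(0.64)·log₂(0.64) = 0.41207
  −(0.31)·log₂(0.31) = 0.52379
Sum: 0.21610 + 0.41207 + 0.52379 = 1.1520 bits.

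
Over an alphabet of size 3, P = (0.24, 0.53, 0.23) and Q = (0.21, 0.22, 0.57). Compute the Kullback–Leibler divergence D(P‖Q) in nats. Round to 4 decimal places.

0.2893 nats

D(P‖Q) = Σ p·ln(p/q).
  0.24·ln(0.24/0.21) = 0.03205
  0.53·ln(0.53/0.22) = 0.46600
  0.23·ln(0.23/0.57) = -0.20874
D(P‖Q) = 0.2893 nats.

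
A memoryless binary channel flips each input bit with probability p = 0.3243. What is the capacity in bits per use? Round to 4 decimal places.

0.0910 bits

Binary symmetric channel: C = 1 − h₂(ε) where h₂ is the binary entropy function.
h₂(0.3243) = −0.3243·log₂0.3243 − 0.6757·log₂0.6757 = 0.9090.
C = 1 − 0.9090 = 0.0910 bits per channel use.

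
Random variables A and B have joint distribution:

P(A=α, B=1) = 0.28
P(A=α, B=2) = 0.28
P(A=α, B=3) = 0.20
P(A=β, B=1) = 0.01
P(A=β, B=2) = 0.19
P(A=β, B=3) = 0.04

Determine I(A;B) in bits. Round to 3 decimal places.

Marginals: p(A) = (0.7600, 0.2400), p(B) = (0.2900, 0.4700, 0.2400).
I(A;B) = H(A) + H(B) − H(A,B).
H(A) = 0.7950, H(B) = 1.5240, H(A,B) = 2.2002.
I(A;B) = 0.7950 + 1.5240 − 2.2002 = 0.119 bits.

0.119 bits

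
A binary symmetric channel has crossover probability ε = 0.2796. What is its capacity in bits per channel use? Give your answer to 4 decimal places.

Binary symmetric channel: C = 1 − h₂(ε) where h₂ is the binary entropy function.
h₂(0.2796) = −0.2796·log₂0.2796 − 0.7204·log₂0.7204 = 0.8549.
C = 1 − 0.8549 = 0.1451 bits per channel use.

0.1451 bits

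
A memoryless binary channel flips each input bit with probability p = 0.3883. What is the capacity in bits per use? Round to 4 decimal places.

0.0363 bits

Binary symmetric channel: C = 1 − h₂(ε) where h₂ is the binary entropy function.
h₂(0.3883) = −0.3883·log₂0.3883 − 0.6117·log₂0.6117 = 0.9637.
C = 1 − 0.9637 = 0.0363 bits per channel use.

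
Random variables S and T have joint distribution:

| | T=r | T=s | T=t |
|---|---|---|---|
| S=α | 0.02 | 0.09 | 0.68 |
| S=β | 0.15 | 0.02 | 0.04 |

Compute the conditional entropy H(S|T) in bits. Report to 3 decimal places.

Marginals: p(S) = (0.7900, 0.2100), p(T) = (0.1700, 0.1100, 0.7200).
H(S|T) = Σ p(T) · H(S|T=·).
  T=r: p=0.1700, H(S|T=r) = 0.5226
  T=s: p=0.1100, H(S|T=s) = 0.6840
  T=t: p=0.7200, H(S|T=t) = 0.3095
Weighted sum = 0.387 bits.

0.387 bits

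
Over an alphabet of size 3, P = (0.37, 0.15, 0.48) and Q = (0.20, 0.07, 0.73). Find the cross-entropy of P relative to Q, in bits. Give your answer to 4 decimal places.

1.6525 bits

H(P,Q) = −Σ p·log₂ q.
  −0.37·log₂(0.20) = 0.85911
  −0.15·log₂(0.07) = 0.57548
  −0.48·log₂(0.73) = 0.21794
H(P,Q) = 1.6525 bits.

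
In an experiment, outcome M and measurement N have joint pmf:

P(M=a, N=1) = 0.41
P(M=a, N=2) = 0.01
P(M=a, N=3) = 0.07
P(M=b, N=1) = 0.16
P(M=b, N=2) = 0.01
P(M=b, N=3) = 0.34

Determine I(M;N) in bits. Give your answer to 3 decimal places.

0.221 bits

Marginals: p(M) = (0.4900, 0.5100), p(N) = (0.5700, 0.0200, 0.4100).
I(M;N) = Σ p(x,y)·log₂[p(x,y)/(p(x)p(y))].
  (a,1): 0.41·log₂(1.4680) = 0.2271
  (a,2): 0.01·log₂(1.0204) = 0.0003
  (a,3): 0.07·log₂(0.3484) = -0.1065
  (b,1): 0.16·log₂(0.5504) = -0.1378
  (b,2): 0.01·log₂(0.9804) = -0.0003
  (b,3): 0.34·log₂(1.6260) = 0.2385
Sum = 0.221 bits.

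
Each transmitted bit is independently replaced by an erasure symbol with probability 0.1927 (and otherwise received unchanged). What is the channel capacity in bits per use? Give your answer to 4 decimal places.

Binary erasure channel: capacity C = 1 − ε.
C = 1 − 0.1927 = 0.8073 bits per channel use.

0.8073 bits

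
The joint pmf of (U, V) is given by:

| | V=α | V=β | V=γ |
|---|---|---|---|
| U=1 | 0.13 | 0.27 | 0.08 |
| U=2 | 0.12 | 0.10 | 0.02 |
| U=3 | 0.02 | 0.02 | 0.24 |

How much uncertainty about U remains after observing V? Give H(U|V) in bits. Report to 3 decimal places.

1.147 bits

Chain rule: H(U|V) = H(U,V) − H(V).
Marginals: p(U) = (0.4800, 0.2400, 0.2800), p(V) = (0.2700, 0.3900, 0.3400).
H(U,V) = 2.7162 bits; H(V) = 1.5690 bits.
H(U|V) = 2.7162 − 1.5690 = 1.147 bits.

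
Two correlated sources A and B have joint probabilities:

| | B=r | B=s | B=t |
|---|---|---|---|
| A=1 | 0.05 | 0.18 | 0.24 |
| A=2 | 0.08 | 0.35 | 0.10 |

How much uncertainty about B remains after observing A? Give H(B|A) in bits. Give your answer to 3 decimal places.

Marginals: p(A) = (0.4700, 0.5300), p(B) = (0.1300, 0.5300, 0.3400).
H(B|A) = Σ p(A) · H(B|A=·).
  A=1: p=0.4700, H(B|A=1) = 1.3693
  A=2: p=0.5300, H(B|A=2) = 1.2610
Weighted sum = 1.312 bits.

1.312 bits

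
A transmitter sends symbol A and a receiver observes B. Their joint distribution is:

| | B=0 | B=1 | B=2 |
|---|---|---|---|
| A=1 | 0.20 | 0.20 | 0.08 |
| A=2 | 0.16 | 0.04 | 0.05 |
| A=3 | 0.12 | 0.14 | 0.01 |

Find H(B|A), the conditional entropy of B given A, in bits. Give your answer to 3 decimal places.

1.357 bits

Chain rule: H(B|A) = H(A,B) − H(A).
Marginals: p(A) = (0.4800, 0.2500, 0.2700), p(B) = (0.4800, 0.3800, 0.1400).
H(A,B) = 2.8758 bits; H(A) = 1.5183 bits.
H(B|A) = 2.8758 − 1.5183 = 1.357 bits.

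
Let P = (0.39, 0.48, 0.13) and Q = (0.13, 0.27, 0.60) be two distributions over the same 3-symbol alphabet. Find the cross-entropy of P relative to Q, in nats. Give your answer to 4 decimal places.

1.4906 nats

H(P,Q) = −Σ p·ln q.
  −0.39·ln(0.13) = 0.79569
  −0.48·ln(0.27) = 0.62848
  −0.13·ln(0.60) = 0.06641
H(P,Q) = 1.4906 nats.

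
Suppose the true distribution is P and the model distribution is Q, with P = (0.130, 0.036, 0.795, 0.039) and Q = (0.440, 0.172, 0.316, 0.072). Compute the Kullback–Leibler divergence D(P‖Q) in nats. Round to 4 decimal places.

D(P‖Q) = Σ p·ln(p/q).
  0.130·ln(0.130/0.440) = -0.15850
  0.036·ln(0.036/0.172) = -0.05630
  0.795·ln(0.795/0.316) = 0.73347
  0.039·ln(0.039/0.072) = -0.02391
D(P‖Q) = 0.4948 nats.

0.4948 nats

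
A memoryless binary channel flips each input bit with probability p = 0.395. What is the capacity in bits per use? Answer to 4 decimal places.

0.0320 bits

Binary symmetric channel: C = 1 − h₂(ε) where h₂ is the binary entropy function.
h₂(0.395) = −0.395·log₂0.395 − 0.605·log₂0.605 = 0.9680.
C = 1 − 0.9680 = 0.0320 bits per channel use.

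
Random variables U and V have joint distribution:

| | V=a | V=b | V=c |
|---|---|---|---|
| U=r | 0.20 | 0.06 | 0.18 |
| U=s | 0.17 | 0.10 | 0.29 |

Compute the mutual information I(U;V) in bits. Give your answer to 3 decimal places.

Marginals: p(U) = (0.4400, 0.5600), p(V) = (0.3700, 0.1600, 0.4700).
I(U;V) = H(U) + H(V) − H(U,V).
H(U) = 0.9896, H(V) = 1.4657, H(U,V) = 2.4379.
I(U;V) = 0.9896 + 1.4657 − 2.4379 = 0.017 bits.

0.017 bits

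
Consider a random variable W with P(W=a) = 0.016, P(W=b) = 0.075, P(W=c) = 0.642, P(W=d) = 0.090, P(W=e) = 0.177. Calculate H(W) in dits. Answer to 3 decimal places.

H(W) = −Σ p·log₁₀ p.
  −(0.016)·log₁₀(0.016) = 0.0287
  −(0.075)·log₁₀(0.075) = 0.0844
  −(0.642)·log₁₀(0.642) = 0.1236
  −(0.090)·log₁₀(0.090) = 0.0941
  −(0.177)·log₁₀(0.177) = 0.1331
Sum: 0.0287 + 0.0844 + 0.1236 + 0.0941 + 0.1331 = 0.464 dits.

0.464 dits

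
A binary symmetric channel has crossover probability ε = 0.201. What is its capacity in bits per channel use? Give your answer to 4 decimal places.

Binary symmetric channel: C = 1 − h₂(ε) where h₂ is the binary entropy function.
h₂(0.201) = −0.201·log₂0.201 − 0.799·log₂0.799 = 0.7239.
C = 1 − 0.7239 = 0.2761 bits per channel use.

0.2761 bits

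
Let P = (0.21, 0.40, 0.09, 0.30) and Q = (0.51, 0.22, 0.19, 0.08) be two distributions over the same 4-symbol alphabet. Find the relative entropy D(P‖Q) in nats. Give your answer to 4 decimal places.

D(P‖Q) = Σ p·ln(p/q).
  0.21·ln(0.21/0.51) = -0.18633
  0.40·ln(0.40/0.22) = 0.23913
  0.09·ln(0.09/0.19) = -0.06725
  0.30·ln(0.30/0.08) = 0.39653
D(P‖Q) = 0.3821 nats.

0.3821 nats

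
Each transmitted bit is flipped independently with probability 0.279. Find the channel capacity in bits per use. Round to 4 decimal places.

0.1459 bits

Binary symmetric channel: C = 1 − h₂(ε) where h₂ is the binary entropy function.
h₂(0.279) = −0.279·log₂0.279 − 0.721·log₂0.721 = 0.8541.
C = 1 − 0.8541 = 0.1459 bits per channel use.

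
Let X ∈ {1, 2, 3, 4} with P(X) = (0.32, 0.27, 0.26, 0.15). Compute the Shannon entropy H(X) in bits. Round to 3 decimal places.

H(X) = −Σ p·log₂ p.
  −(0.32)·log₂(0.32) = 0.5260
  −(0.27)·log₂(0.27) = 0.5100
  −(0.26)·log₂(0.26) = 0.5053
  −(0.15)·log₂(0.15) = 0.4105
Sum: 0.5260 + 0.5100 + 0.5053 + 0.4105 = 1.952 bits.

1.952 bits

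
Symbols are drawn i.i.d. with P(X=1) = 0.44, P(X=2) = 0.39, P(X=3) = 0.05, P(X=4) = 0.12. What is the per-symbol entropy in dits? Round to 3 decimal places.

0.492 dits

H(X) = −Σ p·log₁₀ p.
  −(0.44)·log₁₀(0.44) = 0.1569
  −(0.39)·log₁₀(0.39) = 0.1595
  −(0.05)·log₁₀(0.05) = 0.0651
  −(0.12)·log₁₀(0.12) = 0.1105
Sum: 0.1569 + 0.1595 + 0.0651 + 0.1105 = 0.492 dits.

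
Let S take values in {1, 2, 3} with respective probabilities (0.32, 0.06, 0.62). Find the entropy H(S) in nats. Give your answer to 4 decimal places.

H(S) = −Σ p·ln p.
  −(0.32)·ln(0.32) = 0.36462
  −(0.06)·ln(0.06) = 0.16880
  −(0.62)·ln(0.62) = 0.29638
Sum: 0.36462 + 0.16880 + 0.29638 = 0.8298 nats.

0.8298 nats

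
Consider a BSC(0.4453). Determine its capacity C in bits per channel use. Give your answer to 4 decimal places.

Binary symmetric channel: C = 1 − h₂(ε) where h₂ is the binary entropy function.
h₂(0.4453) = −0.4453·log₂0.4453 − 0.5547·log₂0.5547 = 0.9913.
C = 1 − 0.9913 = 0.0087 bits per channel use.

0.0087 bits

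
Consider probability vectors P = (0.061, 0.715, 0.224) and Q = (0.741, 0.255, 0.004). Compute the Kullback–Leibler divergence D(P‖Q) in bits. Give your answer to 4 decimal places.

D(P‖Q) = Σ p·log₂(p/q).
  0.061·log₂(0.061/0.741) = -0.21976
  0.715·log₂(0.715/0.255) = 1.06352
  0.224·log₂(0.224/0.004) = 1.30085
D(P‖Q) = 2.1446 bits.

2.1446 bits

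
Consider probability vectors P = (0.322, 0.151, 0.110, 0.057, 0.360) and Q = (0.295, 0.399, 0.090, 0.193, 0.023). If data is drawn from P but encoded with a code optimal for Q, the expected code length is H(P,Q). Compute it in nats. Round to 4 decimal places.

H(P,Q) = −Σ p·ln q.
  −0.322·ln(0.295) = 0.39309
  −0.151·ln(0.399) = 0.13874
  −0.110·ln(0.090) = 0.26487
  −0.057·ln(0.193) = 0.09377
  −0.360·ln(0.023) = 1.35801
H(P,Q) = 2.2485 nats.

2.2485 nats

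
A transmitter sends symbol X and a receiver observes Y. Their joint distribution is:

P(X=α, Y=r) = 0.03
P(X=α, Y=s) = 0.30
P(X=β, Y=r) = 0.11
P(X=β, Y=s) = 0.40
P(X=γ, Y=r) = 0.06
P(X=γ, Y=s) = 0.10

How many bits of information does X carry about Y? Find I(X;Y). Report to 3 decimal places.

Marginals: p(X) = (0.3300, 0.5100, 0.1600), p(Y) = (0.2000, 0.8000).
I(X;Y) = Σ p(x,y)·log₂[p(x,y)/(p(x)p(y))].
  (α,r): 0.03·log₂(0.4545) = -0.0341
  (α,s): 0.30·log₂(1.1364) = 0.0553
  (β,r): 0.11·log₂(1.0784) = 0.0120
  (β,s): 0.40·log₂(0.9804) = -0.0114
  (γ,r): 0.06·log₂(1.8750) = 0.0544
  (γ,s): 0.10·log₂(0.7812) = -0.0356
Sum = 0.041 bits.

0.041 bits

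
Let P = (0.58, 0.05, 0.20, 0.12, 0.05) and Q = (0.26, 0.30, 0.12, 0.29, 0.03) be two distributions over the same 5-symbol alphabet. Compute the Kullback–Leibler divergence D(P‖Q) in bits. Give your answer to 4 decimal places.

0.5736 bits

D(P‖Q) = Σ p·log₂(p/q).
  0.58·log₂(0.58/0.26) = 0.67137
  0.05·log₂(0.05/0.30) = -0.12925
  0.20·log₂(0.20/0.12) = 0.14739
  0.12·log₂(0.12/0.29) = -0.15276
  0.05·log₂(0.05/0.03) = 0.03685
D(P‖Q) = 0.5736 bits.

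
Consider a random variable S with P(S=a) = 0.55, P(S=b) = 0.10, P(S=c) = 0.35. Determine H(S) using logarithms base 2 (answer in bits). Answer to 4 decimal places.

1.3367 bits

H(S) = −Σ p·log₂ p.
  −(0.55)·log₂(0.55) = 0.47437
  −(0.10)·log₂(0.10) = 0.33219
  −(0.35)·log₂(0.35) = 0.53010
Sum: 0.47437 + 0.33219 + 0.53010 = 1.3367 bits.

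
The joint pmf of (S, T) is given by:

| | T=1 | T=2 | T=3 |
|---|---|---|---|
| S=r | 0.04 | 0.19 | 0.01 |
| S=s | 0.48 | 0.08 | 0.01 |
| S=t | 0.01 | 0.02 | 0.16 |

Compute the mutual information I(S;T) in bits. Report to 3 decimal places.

Marginals: p(S) = (0.2400, 0.5700, 0.1900), p(T) = (0.5300, 0.2900, 0.1800).
I(S;T) = Σ p(x,y)·log₂[p(x,y)/(p(x)p(y))].
  (r,1): 0.04·log₂(0.3145) = -0.0668
  (r,2): 0.19·log₂(2.7299) = 0.2753
  (r,3): 0.01·log₂(0.2315) = -0.0211
  (s,1): 0.48·log₂(1.5889) = 0.3206
  (s,2): 0.08·log₂(0.4840) = -0.0838
  (s,3): 0.01·log₂(0.0975) = -0.0336
  (t,1): 0.01·log₂(0.0993) = -0.0333
  (t,2): 0.02·log₂(0.3630) = -0.0292
  (t,3): 0.16·log₂(4.6784) = 0.3562
Sum = 0.684 bits.

0.684 bits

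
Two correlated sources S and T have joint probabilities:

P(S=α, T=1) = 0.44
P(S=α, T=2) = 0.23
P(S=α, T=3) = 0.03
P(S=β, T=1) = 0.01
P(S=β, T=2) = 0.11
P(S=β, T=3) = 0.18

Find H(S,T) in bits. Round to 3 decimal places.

H(S,T) = −Σ p(x,y)·log₂ p(x,y) over all 6 cells.
  cell (α,1): −0.44·log₂0.44 = 0.5211
  cell (α,2): −0.23·log₂0.23 = 0.4877
  cell (α,3): −0.03·log₂0.03 = 0.1518
  cell (β,1): −0.01·log₂0.01 = 0.0664
  cell (β,2): −0.11·log₂0.11 = 0.3503
  cell (β,3): −0.18·log₂0.18 = 0.4453
Sum = 2.023 bits.

2.023 bits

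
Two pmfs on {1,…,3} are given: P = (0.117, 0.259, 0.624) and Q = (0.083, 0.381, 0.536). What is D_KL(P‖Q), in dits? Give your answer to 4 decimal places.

D(P‖Q) = Σ p·log₁₀(p/q).
  0.117·log₁₀(0.117/0.083) = 0.01745
  0.259·log₁₀(0.259/0.381) = -0.04341
  0.624·log₁₀(0.624/0.536) = 0.04120
D(P‖Q) = 0.0152 dits.

0.0152 dits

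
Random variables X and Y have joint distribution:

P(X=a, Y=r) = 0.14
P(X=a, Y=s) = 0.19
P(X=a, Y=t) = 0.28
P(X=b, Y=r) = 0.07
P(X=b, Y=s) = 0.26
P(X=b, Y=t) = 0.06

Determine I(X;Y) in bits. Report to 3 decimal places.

Marginals: p(X) = (0.6100, 0.3900), p(Y) = (0.2100, 0.4500, 0.3400).
I(X;Y) = H(X) + H(Y) − H(X,Y).
H(X) = 0.9648, H(Y) = 1.5204, H(X,Y) = 2.3839.
I(X;Y) = 0.9648 + 1.5204 − 2.3839 = 0.101 bits.

0.101 bits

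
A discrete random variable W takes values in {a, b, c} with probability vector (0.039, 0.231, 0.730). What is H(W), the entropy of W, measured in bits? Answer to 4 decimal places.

H(W) = −Σ p·log₂ p.
  −(0.039)·log₂(0.039) = 0.18253
  −(0.231)·log₂(0.231) = 0.48834
  −(0.730)·log₂(0.730) = 0.33144
Sum: 0.18253 + 0.48834 + 0.33144 = 1.0023 bits.

1.0023 bits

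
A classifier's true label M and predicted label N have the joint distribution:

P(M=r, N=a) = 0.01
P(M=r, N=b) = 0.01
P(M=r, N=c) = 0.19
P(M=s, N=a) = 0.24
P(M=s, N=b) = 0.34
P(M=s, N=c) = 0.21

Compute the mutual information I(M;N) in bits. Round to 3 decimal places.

0.216 bits

Marginals: p(M) = (0.2100, 0.7900), p(N) = (0.2500, 0.3500, 0.4000).
I(M;N) = Σ p(x,y)·log₂[p(x,y)/(p(x)p(y))].
  (r,a): 0.01·log₂(0.1905) = -0.0239
  (r,b): 0.01·log₂(0.1361) = -0.0288
  (r,c): 0.19·log₂(2.2619) = 0.2237
  (s,a): 0.24·log₂(1.2152) = 0.0675
  (s,b): 0.34·log₂(1.2297) = 0.1014
  (s,c): 0.21·log₂(0.6646) = -0.1238
Sum = 0.216 bits.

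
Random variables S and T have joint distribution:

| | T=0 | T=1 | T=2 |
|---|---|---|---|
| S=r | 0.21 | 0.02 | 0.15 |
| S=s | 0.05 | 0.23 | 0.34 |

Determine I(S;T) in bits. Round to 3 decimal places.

Marginals: p(S) = (0.3800, 0.6200), p(T) = (0.2600, 0.2500, 0.4900).
I(S;T) = Σ p(x,y)·log₂[p(x,y)/(p(x)p(y))].
  (r,0): 0.21·log₂(2.1255) = 0.2284
  (r,1): 0.02·log₂(0.2105) = -0.0450
  (r,2): 0.15·log₂(0.8056) = -0.0468
  (s,0): 0.05·log₂(0.3102) = -0.0844
  (s,1): 0.23·log₂(1.4839) = 0.1310
  (s,2): 0.34·log₂(1.1192) = 0.0552
Sum = 0.238 bits.

0.238 bits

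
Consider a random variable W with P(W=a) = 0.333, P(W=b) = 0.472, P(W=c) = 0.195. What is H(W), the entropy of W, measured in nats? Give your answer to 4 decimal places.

1.0393 nats

H(W) = −Σ p·ln p.
  −(0.333)·ln(0.333) = 0.36617
  −(0.472)·ln(0.472) = 0.35437
  −(0.195)·ln(0.195) = 0.31878
Sum: 0.36617 + 0.35437 + 0.31878 = 1.0393 nats.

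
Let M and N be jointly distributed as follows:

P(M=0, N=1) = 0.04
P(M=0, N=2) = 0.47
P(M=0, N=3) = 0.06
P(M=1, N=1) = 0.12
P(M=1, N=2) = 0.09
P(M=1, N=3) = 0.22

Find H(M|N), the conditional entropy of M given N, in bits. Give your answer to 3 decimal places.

Marginals: p(M) = (0.5700, 0.4300), p(N) = (0.1600, 0.5600, 0.2800).
H(M|N) = Σ p(N) · H(M|N=·).
  N=1: p=0.1600, H(M|N=1) = 0.8113
  N=2: p=0.5600, H(M|N=2) = 0.6360
  N=3: p=0.2800, H(M|N=3) = 0.7496
Weighted sum = 0.696 bits.

0.696 bits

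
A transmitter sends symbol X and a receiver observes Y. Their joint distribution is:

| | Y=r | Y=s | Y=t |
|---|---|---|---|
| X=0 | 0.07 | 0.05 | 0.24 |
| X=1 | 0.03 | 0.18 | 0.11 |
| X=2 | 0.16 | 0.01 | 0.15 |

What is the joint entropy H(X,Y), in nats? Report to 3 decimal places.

1.959 nats

H(X,Y) = −Σ p(x,y)·ln p(x,y) over all 9 cells.
  cell (0,r): −0.07·ln0.07 = 0.1861
  cell (0,s): −0.05·ln0.05 = 0.1498
  cell (0,t): −0.24·ln0.24 = 0.3425
  cell (1,r): −0.03·ln0.03 = 0.1052
  cell (1,s): −0.18·ln0.18 = 0.3087
  cell (1,t): −0.11·ln0.11 = 0.2428
  cell (2,r): −0.16·ln0.16 = 0.2932
  cell (2,s): −0.01·ln0.01 = 0.0461
  cell (2,t): −0.15·ln0.15 = 0.2846
Sum = 1.959 nats.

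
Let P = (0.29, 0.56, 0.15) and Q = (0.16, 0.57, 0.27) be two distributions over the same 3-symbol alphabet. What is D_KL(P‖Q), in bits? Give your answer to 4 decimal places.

0.1073 bits

D(P‖Q) = Σ p·log₂(p/q).
  0.29·log₂(0.29/0.16) = 0.24881
  0.56·log₂(0.56/0.57) = -0.01430
  0.15·log₂(0.15/0.27) = -0.12720
D(P‖Q) = 0.1073 bits.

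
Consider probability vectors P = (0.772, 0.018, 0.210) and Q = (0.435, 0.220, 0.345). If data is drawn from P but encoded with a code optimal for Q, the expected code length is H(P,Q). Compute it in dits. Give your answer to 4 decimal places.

H(P,Q) = −Σ p·log₁₀ q.
  −0.772·log₁₀(0.435) = 0.27909
  −0.018·log₁₀(0.220) = 0.01184
  −0.210·log₁₀(0.345) = 0.09706
H(P,Q) = 0.3880 dits.

0.3880 dits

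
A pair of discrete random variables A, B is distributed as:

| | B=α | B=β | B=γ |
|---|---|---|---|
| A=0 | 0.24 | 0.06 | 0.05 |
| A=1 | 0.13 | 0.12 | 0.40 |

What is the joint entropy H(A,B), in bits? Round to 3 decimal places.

H(A,B) = −Σ p(x,y)·log₂ p(x,y) over all 6 cells.
  cell (0,α): −0.24·log₂0.24 = 0.4941
  cell (0,β): −0.06·log₂0.06 = 0.2435
  cell (0,γ): −0.05·log₂0.05 = 0.2161
  cell (1,α): −0.13·log₂0.13 = 0.3826
  cell (1,β): −0.12·log₂0.12 = 0.3671
  cell (1,γ): −0.40·log₂0.40 = 0.5288
Sum = 2.232 bits.

2.232 bits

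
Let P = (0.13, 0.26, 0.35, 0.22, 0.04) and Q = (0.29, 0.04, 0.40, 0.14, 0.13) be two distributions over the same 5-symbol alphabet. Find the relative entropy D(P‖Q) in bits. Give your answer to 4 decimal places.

0.5596 bits

D(P‖Q) = Σ p·log₂(p/q).
  0.13·log₂(0.13/0.29) = -0.15048
  0.26·log₂(0.26/0.04) = 0.70211
  0.35·log₂(0.35/0.40) = -0.06743
  0.22·log₂(0.22/0.14) = 0.14346
  0.04·log₂(0.04/0.13) = -0.06802
D(P‖Q) = 0.5596 bits.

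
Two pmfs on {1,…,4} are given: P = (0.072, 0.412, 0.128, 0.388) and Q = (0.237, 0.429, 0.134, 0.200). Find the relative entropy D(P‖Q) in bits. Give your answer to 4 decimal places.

0.2147 bits

D(P‖Q) = Σ p·log₂(p/q).
  0.072·log₂(0.072/0.237) = -0.12375
  0.412·log₂(0.412/0.429) = -0.02403
  0.128·log₂(0.128/0.134) = -0.00846
  0.388·log₂(0.388/0.200) = 0.37095
D(P‖Q) = 0.2147 bits.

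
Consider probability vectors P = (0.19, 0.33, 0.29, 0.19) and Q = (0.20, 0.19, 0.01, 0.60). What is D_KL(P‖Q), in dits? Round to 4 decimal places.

0.4041 dits

D(P‖Q) = Σ p·log₁₀(p/q).
  0.19·log₁₀(0.19/0.20) = -0.00423
  0.33·log₁₀(0.33/0.19) = 0.07912
  0.29·log₁₀(0.29/0.01) = 0.42410
  0.19·log₁₀(0.19/0.60) = -0.09489
D(P‖Q) = 0.4041 dits.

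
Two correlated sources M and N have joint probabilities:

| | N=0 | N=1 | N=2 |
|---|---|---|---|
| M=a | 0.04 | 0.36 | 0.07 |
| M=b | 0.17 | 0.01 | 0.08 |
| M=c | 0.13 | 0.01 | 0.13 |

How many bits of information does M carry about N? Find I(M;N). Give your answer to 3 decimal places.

0.492 bits

Marginals: p(M) = (0.4700, 0.2600, 0.2700), p(N) = (0.3400, 0.3800, 0.2800).
I(M;N) = Σ p(x,y)·log₂[p(x,y)/(p(x)p(y))].
  (a,0): 0.04·log₂(0.2503) = -0.0799
  (a,1): 0.36·log₂(2.0157) = 0.3641
  (a,2): 0.07·log₂(0.5319) = -0.0638
  (b,0): 0.17·log₂(1.9231) = 0.1604
  (b,1): 0.01·log₂(0.1012) = -0.0330
  (b,2): 0.08·log₂(1.0989) = 0.0109
  (c,0): 0.13·log₂(1.4161) = 0.0653
  (c,1): 0.01·log₂(0.0975) = -0.0336
  (c,2): 0.13·log₂(1.7196) = 0.1017
Sum = 0.492 bits.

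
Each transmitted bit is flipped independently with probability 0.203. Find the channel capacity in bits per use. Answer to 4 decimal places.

Binary symmetric channel: C = 1 − h₂(ε) where h₂ is the binary entropy function.
h₂(0.203) = −0.203·log₂0.203 − 0.797·log₂0.797 = 0.7279.
C = 1 − 0.7279 = 0.2721 bits per channel use.

0.2721 bits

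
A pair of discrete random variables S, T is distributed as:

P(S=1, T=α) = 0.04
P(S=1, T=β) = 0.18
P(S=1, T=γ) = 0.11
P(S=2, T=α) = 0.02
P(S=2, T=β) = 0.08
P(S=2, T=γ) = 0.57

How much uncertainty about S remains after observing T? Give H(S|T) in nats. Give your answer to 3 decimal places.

Marginals: p(S) = (0.3300, 0.6700), p(T) = (0.0600, 0.2600, 0.6800).
H(S|T) = Σ p(T) · H(S|T=·).
  T=α: p=0.0600, H(S|T=α) = 0.6365
  T=β: p=0.2600, H(S|T=β) = 0.6172
  T=γ: p=0.6800, H(S|T=γ) = 0.4426
Weighted sum = 0.500 nats.

0.500 nats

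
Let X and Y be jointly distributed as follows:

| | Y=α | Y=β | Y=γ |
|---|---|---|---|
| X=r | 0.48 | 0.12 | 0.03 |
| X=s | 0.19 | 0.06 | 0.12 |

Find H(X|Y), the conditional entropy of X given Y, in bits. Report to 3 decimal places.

0.850 bits

Marginals: p(X) = (0.6300, 0.3700), p(Y) = (0.6700, 0.1800, 0.1500).
H(X|Y) = Σ p(Y) · H(X|Y=·).
  Y=α: p=0.6700, H(X|Y=α) = 0.8603
  Y=β: p=0.1800, H(X|Y=β) = 0.9183
  Y=γ: p=0.1500, H(X|Y=γ) = 0.7219
Weighted sum = 0.850 bits.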